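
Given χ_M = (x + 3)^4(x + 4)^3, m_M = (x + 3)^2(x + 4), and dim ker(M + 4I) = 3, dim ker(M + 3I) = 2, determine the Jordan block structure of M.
Jordan blocks: (-4, 1), (-4, 1), (-4, 1), (-3, 2), (-3, 2)

λ = -4: algebraic multiplicity 3 (exponent in χ_M), largest block size 1 (exponent in m_M), 3 blocks (geometric multiplicity). These force block sizes [1, 1, 1].
λ = -3: algebraic multiplicity 4 (exponent in χ_M), largest block size 2 (exponent in m_M), 2 blocks (geometric multiplicity). These force block sizes [2, 2].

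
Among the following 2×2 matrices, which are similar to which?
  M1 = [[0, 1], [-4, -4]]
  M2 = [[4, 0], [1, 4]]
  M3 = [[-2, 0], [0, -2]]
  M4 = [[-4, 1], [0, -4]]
4 classes: {M1}, {M2}, {M3}, {M4}

Characteristic polynomials: χ_{M1} = (x + 2)^2, χ_{M2} = (x - 4)^2, χ_{M3} = (x + 2)^2, χ_{M4} = (x + 4)^2.

{M1}: invariant factors (x + 2)^2.

{M2}: invariant factors (x - 4)^2.

{M3}: invariant factors x + 2, x + 2.

{M4}: invariant factors (x + 4)^2.

Matrices are similar if and only if their invariant-factor lists agree; the partition into similarity classes is {M1}, {M2}, {M3}, {M4}.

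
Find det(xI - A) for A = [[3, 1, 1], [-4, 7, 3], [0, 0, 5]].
χ_A(x) = (x - 5)^3

xI - A = [[x - 3, -1, -1], [4, x - 7, -3], [0, 0, x - 5]].

Expanding det(xI - A) along the first row:
det(xI - A) = + (x - 3)·det([[x - 7, -3], [0, x - 5]]) - (-1)·det([[4, -3], [0, x - 5]]) + (-1)·det([[4, x - 7], [0, 0]]).

Evaluating gives χ_A(x) = x^3 - 15x^2 + 75x - 125 = (x - 5)^3.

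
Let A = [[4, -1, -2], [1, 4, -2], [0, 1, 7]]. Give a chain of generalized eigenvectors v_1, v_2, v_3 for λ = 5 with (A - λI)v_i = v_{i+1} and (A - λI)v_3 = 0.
v_1 = [[0, 1, 0]]^T, v_2 = [[-1, -1, 1]]^T, v_3 = [[0, -2, 1]]^T

We seek v_1 ∈ ker((A - 5I)^3) \ ker((A - 5I)^2), then set v_{i+1} = (A - 5I) v_i.

One such chain is v_1 = [[0, 1, 0]]^T, v_2 = [[-1, -1, 1]]^T, v_3 = [[0, -2, 1]]^T. Check: (A - 5I) v_3 = [[0, 0, 0]]^T = 0.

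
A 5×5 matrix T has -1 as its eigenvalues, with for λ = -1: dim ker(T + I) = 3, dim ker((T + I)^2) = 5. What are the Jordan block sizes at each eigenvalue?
λ = -1: successive nullity increments [3, 2] count blocks of size ≥ k; block sizes are [2, 2, 1].

Jordan blocks: (-1, 2), (-1, 2), (-1, 1)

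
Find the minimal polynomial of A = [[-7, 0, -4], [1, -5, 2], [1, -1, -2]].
m_A(x) = (x + 4)(x + 5)^2

The characteristic polynomial factors as (x + 4)(x + 5)^2. The minimal polynomial is ∏(x - λ)^{k_λ} where k_λ is the size of the largest Jordan block at λ.

For λ = -5: rank(A + 5I) = 2, and the largest Jordan block has size 2 (the smallest k with rank((A + 5I)^k) = rank((A + 5I)^(k+1))).
For λ = -4: rank(A + 4I) = 2, and the largest Jordan block has size 1 (the smallest k with rank((A + 4I)^k) = rank((A + 4I)^(k+1))).

So m_A(x) = (x + 4)(x + 5)^2.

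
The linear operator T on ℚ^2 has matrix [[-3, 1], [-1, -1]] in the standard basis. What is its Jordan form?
J = [[-2, 1], [0, -2]]

The characteristic polynomial is det(xI - A) = (x + 2)^2, so the eigenvalues are -2 (algebraic multiplicity 2).

For λ = -2: rank(A + 2I) = 1, rank((A + 2I)^2) = 0. The eigenspace has dimension 2 - 1 = 1, so there is 1 Jordan block; the rank sequence gives block sizes [2].

Assembling the blocks gives the Jordan form J above.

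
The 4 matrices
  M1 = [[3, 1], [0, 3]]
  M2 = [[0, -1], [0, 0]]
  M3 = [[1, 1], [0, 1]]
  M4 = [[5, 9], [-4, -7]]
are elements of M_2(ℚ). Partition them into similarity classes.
4 classes: {M1}, {M2}, {M3}, {M4}

Characteristic polynomials: χ_{M1} = (x - 3)^2, χ_{M2} = x^2, χ_{M3} = (x - 1)^2, χ_{M4} = (x + 1)^2.

{M1}: invariant factors (x - 3)^2.

{M2}: invariant factors x^2.

{M3}: invariant factors (x - 1)^2.

{M4}: invariant factors (x + 1)^2.

Matrices are similar if and only if their invariant-factor lists agree; the partition into similarity classes is {M1}, {M2}, {M3}, {M4}.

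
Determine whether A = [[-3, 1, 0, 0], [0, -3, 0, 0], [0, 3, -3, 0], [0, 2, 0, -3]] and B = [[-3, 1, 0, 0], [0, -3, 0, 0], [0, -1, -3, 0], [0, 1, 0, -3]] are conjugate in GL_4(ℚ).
Yes.

Two matrices over a field are similar if and only if they have the same invariant factors.

Both A and B have characteristic polynomial (x + 3)^4 and minimal polynomial (x + 3)^2. Computing further, both have invariant factors x + 3, x + 3, (x + 3)^2. Hence A and B are similar.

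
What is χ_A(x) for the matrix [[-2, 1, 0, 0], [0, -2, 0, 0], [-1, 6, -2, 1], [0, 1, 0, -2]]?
χ_A(x) = (x + 2)^4

xI - A = [[x + 2, -1, 0, 0], [0, x + 2, 0, 0], [1, -6, x + 2, -1], [0, -1, 0, x + 2]].

Expanding det(xI - A) along the first row:
det(xI - A) = + (x + 2)·det([[x + 2, 0, 0], [-6, x + 2, -1], [-1, 0, x + 2]]) - (-1)·det([[0, 0, 0], [1, x + 2, -1], [0, 0, x + 2]]) + (0)·det([[0, x + 2, 0], [1, -6, -1], [0, -1, x + 2]]) - (0)·det([[0, x + 2, 0], [1, -6, x + 2], [0, -1, 0]]).

Evaluating gives χ_A(x) = x^4 + 8x^3 + 24x^2 + 32x + 16 = (x + 2)^4.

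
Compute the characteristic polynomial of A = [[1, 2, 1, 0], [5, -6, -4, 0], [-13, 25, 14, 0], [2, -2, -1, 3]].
xI - A = [[x - 1, -2, -1, 0], [-5, x + 6, 4, 0], [13, -25, x - 14, 0], [-2, 2, 1, x - 3]].

Expanding det(xI - A) along the first row:
det(xI - A) = + (x - 1)·det([[x + 6, 4, 0], [-25, x - 14, 0], [2, 1, x - 3]]) - (-2)·det([[-5, 4, 0], [13, x - 14, 0], [-2, 1, x - 3]]) + (-1)·det([[-5, x + 6, 0], [13, -25, 0], [-2, 2, x - 3]]) - (0)·det([[-5, x + 6, 4], [13, -25, x - 14], [-2, 2, 1]]).

Evaluating gives χ_A(x) = x^4 - 12x^3 + 54x^2 - 108x + 81 = (x - 3)^4.

χ_A(x) = (x - 3)^4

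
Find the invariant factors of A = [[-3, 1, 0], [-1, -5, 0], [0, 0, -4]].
The Jordan structure of A has elementary divisors (x + 4)^2, (x + 4). Arranging the block sizes at each eigenvalue in decreasing order and taking row products gives the invariant factors.

Invariant factors (smallest first, each dividing the next): x + 4, (x + 4)^2.

Check: the last factor (x + 4)^2 is the minimal polynomial, and the product (x + 4)^3 is the characteristic polynomial.

x + 4, (x + 4)^2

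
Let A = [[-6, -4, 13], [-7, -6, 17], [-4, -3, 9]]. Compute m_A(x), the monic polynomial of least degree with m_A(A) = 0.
m_A(x) = (x + 1)^3

The characteristic polynomial factors as (x + 1)^3. The minimal polynomial is ∏(x - λ)^{k_λ} where k_λ is the size of the largest Jordan block at λ.

For λ = -1: rank(A + I) = 2, and the largest Jordan block has size 3 (the smallest k with rank((A + I)^k) = rank((A + I)^(k+1))).

So m_A(x) = (x + 1)^3.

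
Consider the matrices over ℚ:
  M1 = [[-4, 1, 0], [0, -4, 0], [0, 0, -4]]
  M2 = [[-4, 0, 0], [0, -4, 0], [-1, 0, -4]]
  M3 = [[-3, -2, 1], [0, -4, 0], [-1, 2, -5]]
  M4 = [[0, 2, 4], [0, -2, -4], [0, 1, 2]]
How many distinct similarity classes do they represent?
Characteristic polynomials: χ_{M1} = (x + 4)^3, χ_{M2} = (x + 4)^3, χ_{M3} = (x + 4)^3, χ_{M4} = x^3.

{M1, M2, M3}: invariant factors x + 4, (x + 4)^2.

{M4}: invariant factors x, x^2.

Matrices are similar if and only if their invariant-factor lists agree; the partition into similarity classes is {M1, M2, M3}, {M4}.

2 classes: {M1, M2, M3}, {M4}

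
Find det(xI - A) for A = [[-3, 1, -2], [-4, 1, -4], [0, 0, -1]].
xI - A = [[x + 3, -1, 2], [4, x - 1, 4], [0, 0, x + 1]].

Expanding det(xI - A) along the first row:
det(xI - A) = + (x + 3)·det([[x - 1, 4], [0, x + 1]]) - (-1)·det([[4, 4], [0, x + 1]]) + (2)·det([[4, x - 1], [0, 0]]).

Evaluating gives χ_A(x) = x^3 + 3x^2 + 3x + 1 = (x + 1)^3.

χ_A(x) = (x + 1)^3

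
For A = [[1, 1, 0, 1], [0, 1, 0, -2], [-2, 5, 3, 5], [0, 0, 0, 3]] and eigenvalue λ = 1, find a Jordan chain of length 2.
We seek v_1 ∈ ker((A - I)^2) \ ker(A - I), then set v_{i+1} = (A - I) v_i.

One such chain is v_1 = [[0, 1, -2, 0]]^T, v_2 = [[1, 0, 1, 0]]^T. Check: (A - I) v_2 = [[0, 0, 0, 0]]^T = 0.

v_1 = [[0, 1, -2, 0]]^T, v_2 = [[1, 0, 1, 0]]^T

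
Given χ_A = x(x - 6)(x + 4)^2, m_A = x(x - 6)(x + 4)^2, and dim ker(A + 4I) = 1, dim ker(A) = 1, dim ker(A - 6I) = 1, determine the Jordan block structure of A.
Jordan blocks: (-4, 2), (0, 1), (6, 1)

λ = -4: algebraic multiplicity 2 (exponent in χ_A), largest block size 2 (exponent in m_A), 1 block (geometric multiplicity). This forces block sizes [2].
λ = 0: algebraic multiplicity 1 (exponent in χ_A), largest block size 1 (exponent in m_A), 1 block (geometric multiplicity). This forces block sizes [1].
λ = 6: algebraic multiplicity 1 (exponent in χ_A), largest block size 1 (exponent in m_A), 1 block (geometric multiplicity). This forces block sizes [1].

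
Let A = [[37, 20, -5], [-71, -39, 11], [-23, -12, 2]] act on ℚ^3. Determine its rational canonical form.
The invariant factors of A (the non-unit diagonal entries of the Smith normal form of xI - A over ℚ[x]) are (x + 3)(x^2 - 3x - 1), each dividing the next. The characteristic polynomial is their product, (x + 3)(x^2 - 3x - 1).

The rational canonical form is the block-diagonal matrix of companion matrices C(f_i):
R = [[0, 0, 3], [1, 0, 10], [0, 1, 0]].

Note the characteristic polynomial does not split into linear factors over ℚ, so A has no Jordan form over ℚ; the rational canonical form exists over any field.

R = [[0, 0, 3], [1, 0, 10], [0, 1, 0]]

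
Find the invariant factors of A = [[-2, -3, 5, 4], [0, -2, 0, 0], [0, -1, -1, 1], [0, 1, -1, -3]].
x + 2, (x + 2)^3

The Jordan structure of A has elementary divisors (x + 2)^3, (x + 2). Arranging the block sizes at each eigenvalue in decreasing order and taking row products gives the invariant factors.

Invariant factors (smallest first, each dividing the next): x + 2, (x + 2)^3.

Check: the last factor (x + 2)^3 is the minimal polynomial, and the product (x + 2)^4 is the characteristic polynomial.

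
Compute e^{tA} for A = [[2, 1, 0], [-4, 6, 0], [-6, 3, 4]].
e^{tA} = [[(1 - 2*t)*e^{4*t}, t*e^{4*t}, 0], [-4*t*e^{4*t}, (2*t + 1)*e^{4*t}, 0], [-6*t*e^{4*t}, 3*t*e^{4*t}, e^{4*t}]]

A has Jordan form J = [[4, 1, 0], [0, 4, 0], [0, 0, 4]] with A = PJP^{-1}, so e^{tA} = P e^{tJ} P^{-1}.

For a Jordan block J_k(λ), e^{tJ_k(λ)} = e^{λt} · (I + tN + t^2 N^2/2! + ... + t^{k-1} N^{k-1}/(k-1)!) where N is the nilpotent superdiagonal part.

Assembling the blocks and conjugating back gives the entries of e^{tA} as shown above.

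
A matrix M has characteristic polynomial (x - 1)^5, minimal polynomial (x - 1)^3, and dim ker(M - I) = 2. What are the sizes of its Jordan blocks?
λ = 1: algebraic multiplicity 5 (exponent in χ_M), largest block size 3 (exponent in m_M), 2 blocks (geometric multiplicity). These force block sizes [3, 2].

Jordan blocks: (1, 3), (1, 2)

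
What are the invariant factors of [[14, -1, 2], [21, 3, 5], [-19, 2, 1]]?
(x - 6)^3

The Jordan structure of A has elementary divisors (x - 6)^3. Arranging the block sizes at each eigenvalue in decreasing order and taking row products gives the invariant factors.

Invariant factors (smallest first, each dividing the next): (x - 6)^3.

Check: the last factor (x - 6)^3 is the minimal polynomial, and the product (x - 6)^3 is the characteristic polynomial.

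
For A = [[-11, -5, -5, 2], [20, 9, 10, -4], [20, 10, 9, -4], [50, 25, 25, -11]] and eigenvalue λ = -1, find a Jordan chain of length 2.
v_1 = [[-1, 2, 1, 2]]^T, v_2 = [[-1, 2, 2, 5]]^T

We seek v_1 ∈ ker((A + I)^2) \ ker(A + I), then set v_{i+1} = (A + I) v_i.

One such chain is v_1 = [[-1, 2, 1, 2]]^T, v_2 = [[-1, 2, 2, 5]]^T. Check: (A + I) v_2 = [[0, 0, 0, 0]]^T = 0.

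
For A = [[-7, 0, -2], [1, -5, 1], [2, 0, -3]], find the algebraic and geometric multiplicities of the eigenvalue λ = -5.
The characteristic polynomial is (x + 5)^3, so the factor x + 5 appears with exponent 3: the algebraic multiplicity is 3.

rank(A + 5I) = 1, so the eigenspace has dimension 3 - 1 = 2: the geometric multiplicity is 2.

Since 2 < 3, A is not diagonalizable.

algebraic multiplicity 3, geometric multiplicity 2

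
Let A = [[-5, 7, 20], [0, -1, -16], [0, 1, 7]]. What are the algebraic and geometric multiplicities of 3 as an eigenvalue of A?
algebraic multiplicity 2, geometric multiplicity 1

The characteristic polynomial is (x - 3)^2(x + 5), so the factor x - 3 appears with exponent 2: the algebraic multiplicity is 2.

rank(A - 3I) = 2, so the eigenspace has dimension 3 - 2 = 1: the geometric multiplicity is 1.

Since 1 < 2, A is not diagonalizable.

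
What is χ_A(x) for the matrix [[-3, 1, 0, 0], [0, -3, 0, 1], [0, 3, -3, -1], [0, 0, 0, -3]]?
xI - A = [[x + 3, -1, 0, 0], [0, x + 3, 0, -1], [0, -3, x + 3, 1], [0, 0, 0, x + 3]].

Expanding det(xI - A) along the first row:
det(xI - A) = + (x + 3)·det([[x + 3, 0, -1], [-3, x + 3, 1], [0, 0, x + 3]]) - (-1)·det([[0, 0, -1], [0, x + 3, 1], [0, 0, x + 3]]) + (0)·det([[0, x + 3, -1], [0, -3, 1], [0, 0, x + 3]]) - (0)·det([[0, x + 3, 0], [0, -3, x + 3], [0, 0, 0]]).

Evaluating gives χ_A(x) = x^4 + 12x^3 + 54x^2 + 108x + 81 = (x + 3)^4.

χ_A(x) = (x + 3)^4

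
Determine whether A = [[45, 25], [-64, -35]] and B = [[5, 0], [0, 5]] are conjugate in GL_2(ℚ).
Both have characteristic polynomial (x - 5)^2, but the minimal polynomial of A is (x - 5)^2 while the minimal polynomial of B is x - 5. The minimal polynomial is a similarity invariant, so A and B are not similar.

No.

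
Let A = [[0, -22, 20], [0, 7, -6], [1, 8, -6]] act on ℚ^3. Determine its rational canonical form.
The invariant factors of A (the non-unit diagonal entries of the Smith normal form of xI - A over ℚ[x]) are (x - 4)(x^2 + 3x - 2), each dividing the next. The characteristic polynomial is their product, (x - 4)(x^2 + 3x - 2).

The rational canonical form is the block-diagonal matrix of companion matrices C(f_i):
R = [[0, 0, -8], [1, 0, 14], [0, 1, 1]].

Note the characteristic polynomial does not split into linear factors over ℚ, so A has no Jordan form over ℚ; the rational canonical form exists over any field.

R = [[0, 0, -8], [1, 0, 14], [0, 1, 1]]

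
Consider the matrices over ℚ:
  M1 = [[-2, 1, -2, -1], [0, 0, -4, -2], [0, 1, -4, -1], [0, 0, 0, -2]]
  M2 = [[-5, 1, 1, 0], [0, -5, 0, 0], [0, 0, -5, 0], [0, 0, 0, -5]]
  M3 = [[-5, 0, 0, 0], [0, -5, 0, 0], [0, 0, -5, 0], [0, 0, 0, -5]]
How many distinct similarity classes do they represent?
3 classes: {M1}, {M2}, {M3}

Characteristic polynomials: χ_{M1} = (x + 2)^4, χ_{M2} = (x + 5)^4, χ_{M3} = (x + 5)^4.

{M1}: invariant factors x + 2, x + 2, (x + 2)^2.

{M2}: invariant factors x + 5, x + 5, (x + 5)^2.

{M3}: invariant factors x + 5, x + 5, x + 5, x + 5.

Matrices are similar if and only if their invariant-factor lists agree; the partition into similarity classes is {M1}, {M2}, {M3}.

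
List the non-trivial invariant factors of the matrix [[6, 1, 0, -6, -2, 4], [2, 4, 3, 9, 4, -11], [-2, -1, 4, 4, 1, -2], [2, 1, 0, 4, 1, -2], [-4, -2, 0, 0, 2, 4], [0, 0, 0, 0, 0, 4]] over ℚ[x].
x - 4, (x - 4)^2, (x - 4)^3

The Jordan structure of A has elementary divisors (x - 4)^3, (x - 4)^2, (x - 4). Arranging the block sizes at each eigenvalue in decreasing order and taking row products gives the invariant factors.

Invariant factors (smallest first, each dividing the next): x - 4, (x - 4)^2, (x - 4)^3.

Check: the last factor (x - 4)^3 is the minimal polynomial, and the product (x - 4)^6 is the characteristic polynomial.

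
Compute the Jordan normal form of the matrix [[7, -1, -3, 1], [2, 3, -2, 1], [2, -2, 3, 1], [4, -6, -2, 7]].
The characteristic polynomial is det(xI - A) = (x - 5)^4, so the eigenvalues are 5 (algebraic multiplicity 4).

For λ = 5: rank(A - 5I) = 2, rank((A - 5I)^2) = 0. The eigenspace has dimension 4 - 2 = 2, so there are 2 Jordan blocks; the rank sequence gives block sizes [2, 2].

Assembling the blocks gives the Jordan form J above.

J = [[5, 1, 0, 0], [0, 5, 0, 0], [0, 0, 5, 1], [0, 0, 0, 5]]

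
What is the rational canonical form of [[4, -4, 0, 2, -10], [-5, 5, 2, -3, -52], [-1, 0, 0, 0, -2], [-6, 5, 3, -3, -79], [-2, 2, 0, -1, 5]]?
The invariant factors of A (the non-unit diagonal entries of the Smith normal form of xI - A over ℚ[x]) are x^2(x - 5)^2(x - 1), each dividing the next. The characteristic polynomial is their product, x^2(x - 5)^2(x - 1).

The rational canonical form is the block-diagonal matrix of companion matrices C(f_i):
R = [[0, 0, 0, 0, 0], [1, 0, 0, 0, 0], [0, 1, 0, 0, 25], [0, 0, 1, 0, -35], [0, 0, 0, 1, 11]].

R = [[0, 0, 0, 0, 0], [1, 0, 0, 0, 0], [0, 1, 0, 0, 25], [0, 0, 1, 0, -35], [0, 0, 0, 1, 11]]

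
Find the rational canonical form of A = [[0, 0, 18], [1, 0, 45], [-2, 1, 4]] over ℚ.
The invariant factors of A (the non-unit diagonal entries of the Smith normal form of xI - A over ℚ[x]) are (x - 6)(x^2 + 2x + 3), each dividing the next. The characteristic polynomial is their product, (x - 6)(x^2 + 2x + 3).

The rational canonical form is the block-diagonal matrix of companion matrices C(f_i):
R = [[0, 0, 18], [1, 0, 9], [0, 1, 4]].

Note the characteristic polynomial does not split into linear factors over ℚ, so A has no Jordan form over ℚ; the rational canonical form exists over any field.

R = [[0, 0, 18], [1, 0, 9], [0, 1, 4]]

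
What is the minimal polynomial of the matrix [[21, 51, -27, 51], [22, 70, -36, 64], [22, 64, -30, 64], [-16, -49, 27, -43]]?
The characteristic polynomial factors as (x - 6)^2(x - 3)^2. The minimal polynomial is ∏(x - λ)^{k_λ} where k_λ is the size of the largest Jordan block at λ.

For λ = 3: rank(A - 3I) = 3, and the largest Jordan block has size 2 (the smallest k with rank((A - 3I)^k) = rank((A - 3I)^(k+1))).
For λ = 6: rank(A - 6I) = 2, and the largest Jordan block has size 1 (the smallest k with rank((A - 6I)^k) = rank((A - 6I)^(k+1))).

So m_A(x) = (x - 6)(x - 3)^2.

m_A(x) = (x - 6)(x - 3)^2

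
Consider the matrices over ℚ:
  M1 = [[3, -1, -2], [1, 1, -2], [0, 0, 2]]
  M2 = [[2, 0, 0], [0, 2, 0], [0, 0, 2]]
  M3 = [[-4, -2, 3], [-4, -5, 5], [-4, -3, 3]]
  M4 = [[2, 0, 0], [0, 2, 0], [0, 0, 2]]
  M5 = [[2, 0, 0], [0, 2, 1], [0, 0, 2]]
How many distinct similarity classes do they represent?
3 classes: {M1, M5}, {M2, M4}, {M3}

Characteristic polynomials: χ_{M1} = (x - 2)^3, χ_{M2} = (x - 2)^3, χ_{M3} = (x + 2)^3, χ_{M4} = (x - 2)^3, χ_{M5} = (x - 2)^3.

{M1, M5}: invariant factors x - 2, (x - 2)^2.

{M2, M4}: invariant factors x - 2, x - 2, x - 2.

{M3}: invariant factors (x + 2)^3.

Matrices are similar if and only if their invariant-factor lists agree; the partition into similarity classes is {M1, M5}, {M2, M4}, {M3}.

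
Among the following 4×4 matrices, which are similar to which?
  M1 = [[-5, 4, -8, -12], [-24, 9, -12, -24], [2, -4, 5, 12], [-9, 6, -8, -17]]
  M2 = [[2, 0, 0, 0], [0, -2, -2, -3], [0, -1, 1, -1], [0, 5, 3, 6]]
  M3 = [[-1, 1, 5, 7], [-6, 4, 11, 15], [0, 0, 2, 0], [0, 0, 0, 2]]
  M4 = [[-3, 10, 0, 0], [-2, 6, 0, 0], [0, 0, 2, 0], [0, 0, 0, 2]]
Characteristic polynomials: χ_{M1} = (x - 1)(x + 3)^3, χ_{M2} = (x - 2)^3(x - 1), χ_{M3} = (x - 2)^3(x - 1), χ_{M4} = (x - 2)^3(x - 1).

{M1}: invariant factors x + 3, (x - 1)(x + 3)^2.

{M2, M3}: invariant factors x - 2, (x - 2)^2(x - 1).

{M4}: invariant factors x - 2, x - 2, (x - 2)(x - 1).

Matrices are similar if and only if their invariant-factor lists agree; the partition into similarity classes is {M1}, {M2, M3}, {M4}.

3 classes: {M1}, {M2, M3}, {M4}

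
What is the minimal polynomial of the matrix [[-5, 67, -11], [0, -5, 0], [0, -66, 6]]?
The characteristic polynomial factors as (x - 6)(x + 5)^2. The minimal polynomial is ∏(x - λ)^{k_λ} where k_λ is the size of the largest Jordan block at λ.

For λ = -5: rank(A + 5I) = 2, and the largest Jordan block has size 2 (the smallest k with rank((A + 5I)^k) = rank((A + 5I)^(k+1))).
For λ = 6: rank(A - 6I) = 2, and the largest Jordan block has size 1 (the smallest k with rank((A - 6I)^k) = rank((A - 6I)^(k+1))).

So m_A(x) = (x - 6)(x + 5)^2.

m_A(x) = (x - 6)(x + 5)^2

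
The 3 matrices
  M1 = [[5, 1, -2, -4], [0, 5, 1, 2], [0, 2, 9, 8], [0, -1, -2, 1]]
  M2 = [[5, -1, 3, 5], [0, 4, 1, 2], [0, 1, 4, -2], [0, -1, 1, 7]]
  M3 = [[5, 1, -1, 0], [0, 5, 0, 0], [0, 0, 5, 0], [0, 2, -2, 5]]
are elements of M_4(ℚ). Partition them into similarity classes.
Characteristic polynomials: χ_{M1} = (x - 5)^4, χ_{M2} = (x - 5)^4, χ_{M3} = (x - 5)^4.

{M1, M2}: invariant factors x - 5, (x - 5)^3.

{M3}: invariant factors x - 5, x - 5, (x - 5)^2.

Matrices are similar if and only if their invariant-factor lists agree; the partition into similarity classes is {M1, M2}, {M3}.

2 classes: {M1, M2}, {M3}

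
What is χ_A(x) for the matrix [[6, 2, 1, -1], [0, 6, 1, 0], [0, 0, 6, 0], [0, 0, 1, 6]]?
χ_A(x) = (x - 6)^4

xI - A = [[x - 6, -2, -1, 1], [0, x - 6, -1, 0], [0, 0, x - 6, 0], [0, 0, -1, x - 6]].

Expanding det(xI - A) along the first row:
det(xI - A) = + (x - 6)·det([[x - 6, -1, 0], [0, x - 6, 0], [0, -1, x - 6]]) - (-2)·det([[0, -1, 0], [0, x - 6, 0], [0, -1, x - 6]]) + (-1)·det([[0, x - 6, 0], [0, 0, 0], [0, 0, x - 6]]) - (1)·det([[0, x - 6, -1], [0, 0, x - 6], [0, 0, -1]]).

Evaluating gives χ_A(x) = x^4 - 24x^3 + 216x^2 - 864x + 1296 = (x - 6)^4.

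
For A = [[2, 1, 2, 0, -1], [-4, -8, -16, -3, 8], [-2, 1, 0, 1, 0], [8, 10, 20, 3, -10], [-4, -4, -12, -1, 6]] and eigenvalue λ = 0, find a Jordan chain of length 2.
We seek v_1 ∈ ker(A^2) \ ker(A), then set v_{i+1} = A v_i.

One such chain is v_1 = [[1, -1, 0, 2, 0]]^T, v_2 = [[1, -2, -1, 4, -2]]^T. Check: A v_2 = [[0, 0, 0, 0, 0]]^T = 0.

v_1 = [[1, -1, 0, 2, 0]]^T, v_2 = [[1, -2, -1, 4, -2]]^T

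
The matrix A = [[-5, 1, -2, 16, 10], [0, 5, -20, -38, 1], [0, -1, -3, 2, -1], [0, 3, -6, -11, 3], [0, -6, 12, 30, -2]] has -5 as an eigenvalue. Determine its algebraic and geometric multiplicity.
The characteristic polynomial is (x - 4)(x + 5)^4, so the factor x + 5 appears with exponent 4: the algebraic multiplicity is 4.

rank(A + 5I) = 2, so the eigenspace has dimension 5 - 2 = 3: the geometric multiplicity is 3.

Since 3 < 4, A is not diagonalizable.

algebraic multiplicity 4, geometric multiplicity 3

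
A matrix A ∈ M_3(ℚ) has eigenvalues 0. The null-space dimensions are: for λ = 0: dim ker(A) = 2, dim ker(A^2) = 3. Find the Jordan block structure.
Jordan blocks: (0, 2), (0, 1)

λ = 0: successive nullity increments [2, 1] count blocks of size ≥ k; block sizes are [2, 1].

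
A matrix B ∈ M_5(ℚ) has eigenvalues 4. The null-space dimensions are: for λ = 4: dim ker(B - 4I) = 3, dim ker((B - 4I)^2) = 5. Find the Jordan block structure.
λ = 4: successive nullity increments [3, 2] count blocks of size ≥ k; block sizes are [2, 2, 1].

Jordan blocks: (4, 2), (4, 2), (4, 1)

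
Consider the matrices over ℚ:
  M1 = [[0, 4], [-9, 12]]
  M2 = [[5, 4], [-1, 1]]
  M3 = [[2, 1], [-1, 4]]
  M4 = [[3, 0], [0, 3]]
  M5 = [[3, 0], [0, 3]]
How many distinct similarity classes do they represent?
3 classes: {M1}, {M2, M3}, {M4, M5}

Characteristic polynomials: χ_{M1} = (x - 6)^2, χ_{M2} = (x - 3)^2, χ_{M3} = (x - 3)^2, χ_{M4} = (x - 3)^2, χ_{M5} = (x - 3)^2.

{M1}: invariant factors (x - 6)^2.

{M2, M3}: invariant factors (x - 3)^2.

{M4, M5}: invariant factors x - 3, x - 3.

Matrices are similar if and only if their invariant-factor lists agree; the partition into similarity classes is {M1}, {M2, M3}, {M4, M5}.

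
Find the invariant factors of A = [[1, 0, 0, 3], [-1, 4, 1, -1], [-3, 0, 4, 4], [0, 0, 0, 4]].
(x - 4)^3(x - 1)

The Jordan structure of A has elementary divisors (x - 1), (x - 4)^3. Arranging the block sizes at each eigenvalue in decreasing order and taking row products gives the invariant factors.

Invariant factors (smallest first, each dividing the next): (x - 4)^3(x - 1).

Check: the last factor (x - 4)^3(x - 1) is the minimal polynomial, and the product (x - 4)^3(x - 1) is the characteristic polynomial.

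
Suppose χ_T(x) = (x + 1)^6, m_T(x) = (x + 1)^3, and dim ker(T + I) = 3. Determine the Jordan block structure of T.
Jordan blocks: (-1, 3), (-1, 2), (-1, 1)

λ = -1: algebraic multiplicity 6 (exponent in χ_T), largest block size 3 (exponent in m_T), 3 blocks (geometric multiplicity). These force block sizes [3, 2, 1].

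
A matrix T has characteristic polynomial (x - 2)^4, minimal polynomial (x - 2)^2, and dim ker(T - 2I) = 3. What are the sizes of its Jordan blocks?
λ = 2: algebraic multiplicity 4 (exponent in χ_T), largest block size 2 (exponent in m_T), 3 blocks (geometric multiplicity). These force block sizes [2, 1, 1].

Jordan blocks: (2, 2), (2, 1), (2, 1)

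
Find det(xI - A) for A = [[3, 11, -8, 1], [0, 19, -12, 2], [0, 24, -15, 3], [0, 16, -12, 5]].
χ_A(x) = (x - 3)^4

xI - A = [[x - 3, -11, 8, -1], [0, x - 19, 12, -2], [0, -24, x + 15, -3], [0, -16, 12, x - 5]].

Expanding det(xI - A) along the first row:
det(xI - A) = + (x - 3)·det([[x - 19, 12, -2], [-24, x + 15, -3], [-16, 12, x - 5]]) - (-11)·det([[0, 12, -2], [0, x + 15, -3], [0, 12, x - 5]]) + (8)·det([[0, x - 19, -2], [0, -24, -3], [0, -16, x - 5]]) - (-1)·det([[0, x - 19, 12], [0, -24, x + 15], [0, -16, 12]]).

Evaluating gives χ_A(x) = x^4 - 12x^3 + 54x^2 - 108x + 81 = (x - 3)^4.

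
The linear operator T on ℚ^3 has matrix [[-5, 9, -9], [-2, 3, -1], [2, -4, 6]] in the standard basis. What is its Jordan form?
J = [[1, 1, 0], [0, 1, 0], [0, 0, 2]]

The characteristic polynomial is det(xI - A) = (x - 2)(x - 1)^2, so the eigenvalues are 1 (algebraic multiplicity 2), 2 (algebraic multiplicity 1).

For λ = 1: rank(A - I) = 2, rank((A - I)^2) = 1. The eigenspace has dimension 3 - 2 = 1, so there is 1 Jordan block; the rank sequence gives block sizes [2].

For λ = 2: algebraic multiplicity 1 gives one 1×1 block.

Assembling the blocks gives the Jordan form J above.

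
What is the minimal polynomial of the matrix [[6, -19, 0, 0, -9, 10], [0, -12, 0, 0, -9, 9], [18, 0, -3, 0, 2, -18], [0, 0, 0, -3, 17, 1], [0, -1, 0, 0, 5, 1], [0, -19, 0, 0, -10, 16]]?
m_A(x) = (x - 6)^3(x + 3)^2

The characteristic polynomial factors as (x - 6)^3(x + 3)^3. The minimal polynomial is ∏(x - λ)^{k_λ} where k_λ is the size of the largest Jordan block at λ.

For λ = -3: rank(A + 3I) = 4, and the largest Jordan block has size 2 (the smallest k with rank((A + 3I)^k) = rank((A + 3I)^(k+1))).
For λ = 6: rank(A - 6I) = 5, and the largest Jordan block has size 3 (the smallest k with rank((A - 6I)^k) = rank((A - 6I)^(k+1))).

So m_A(x) = (x - 6)^3(x + 3)^2.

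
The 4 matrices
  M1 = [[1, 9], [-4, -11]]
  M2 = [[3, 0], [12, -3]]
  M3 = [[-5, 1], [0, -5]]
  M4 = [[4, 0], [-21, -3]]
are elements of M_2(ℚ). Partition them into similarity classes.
3 classes: {M1, M3}, {M2}, {M4}

Characteristic polynomials: χ_{M1} = (x + 5)^2, χ_{M2} = (x - 3)(x + 3), χ_{M3} = (x + 5)^2, χ_{M4} = (x - 4)(x + 3).

{M1, M3}: invariant factors (x + 5)^2.

{M2}: invariant factors (x - 3)(x + 3).

{M4}: invariant factors (x - 4)(x + 3).

Matrices are similar if and only if their invariant-factor lists agree; the partition into similarity classes is {M1, M3}, {M2}, {M4}.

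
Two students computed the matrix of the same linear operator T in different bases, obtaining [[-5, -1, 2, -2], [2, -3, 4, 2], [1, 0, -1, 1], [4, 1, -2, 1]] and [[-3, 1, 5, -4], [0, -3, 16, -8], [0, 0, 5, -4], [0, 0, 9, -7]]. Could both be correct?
Two matrices over a field are similar if and only if they have the same invariant factors.

Both A and B have characteristic polynomial (x + 1)^2(x + 3)^2 and minimal polynomial (x + 1)^2(x + 3)^2. Computing further, both have invariant factors (x + 1)^2(x + 3)^2. Hence A and B are similar.

Yes.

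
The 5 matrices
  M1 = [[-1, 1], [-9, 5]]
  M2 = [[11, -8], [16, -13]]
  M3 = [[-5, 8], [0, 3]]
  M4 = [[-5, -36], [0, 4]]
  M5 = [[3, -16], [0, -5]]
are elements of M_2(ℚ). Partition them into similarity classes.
3 classes: {M1}, {M2, M3, M5}, {M4}

Characteristic polynomials: χ_{M1} = (x - 2)^2, χ_{M2} = (x - 3)(x + 5), χ_{M3} = (x - 3)(x + 5), χ_{M4} = (x - 4)(x + 5), χ_{M5} = (x - 3)(x + 5).

{M1}: invariant factors (x - 2)^2.

{M2, M3, M5}: invariant factors (x - 3)(x + 5).

{M4}: invariant factors (x - 4)(x + 5).

Matrices are similar if and only if their invariant-factor lists agree; the partition into similarity classes is {M1}, {M2, M3, M5}, {M4}.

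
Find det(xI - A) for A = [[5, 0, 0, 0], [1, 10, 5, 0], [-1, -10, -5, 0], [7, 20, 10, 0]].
χ_A(x) = x^2(x - 5)^2

xI - A = [[x - 5, 0, 0, 0], [-1, x - 10, -5, 0], [1, 10, x + 5, 0], [-7, -20, -10, x]].

Expanding det(xI - A) along the first row:
det(xI - A) = + (x - 5)·det([[x - 10, -5, 0], [10, x + 5, 0], [-20, -10, x]]) - (0)·det([[-1, -5, 0], [1, x + 5, 0], [-7, -10, x]]) + (0)·det([[-1, x - 10, 0], [1, 10, 0], [-7, -20, x]]) - (0)·det([[-1, x - 10, -5], [1, 10, x + 5], [-7, -20, -10]]).

Evaluating gives χ_A(x) = x^4 - 10x^3 + 25x^2 = x^2(x - 5)^2.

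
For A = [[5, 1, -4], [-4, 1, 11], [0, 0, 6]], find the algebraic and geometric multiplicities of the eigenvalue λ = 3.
The characteristic polynomial is (x - 6)(x - 3)^2, so the factor x - 3 appears with exponent 2: the algebraic multiplicity is 2.

rank(A - 3I) = 2, so the eigenspace has dimension 3 - 2 = 1: the geometric multiplicity is 1.

Since 1 < 2, A is not diagonalizable.

algebraic multiplicity 2, geometric multiplicity 1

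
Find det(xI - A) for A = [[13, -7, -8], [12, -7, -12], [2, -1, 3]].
xI - A = [[x - 13, 7, 8], [-12, x + 7, 12], [-2, 1, x - 3]].

Expanding det(xI - A) along the first row:
det(xI - A) = + (x - 13)·det([[x + 7, 12], [1, x - 3]]) - (7)·det([[-12, 12], [-2, x - 3]]) + (8)·det([[-12, x + 7], [-2, 1]]).

Evaluating gives χ_A(x) = x^3 - 9x^2 + 15x + 25 = (x - 5)^2(x + 1).

χ_A(x) = (x - 5)^2(x + 1)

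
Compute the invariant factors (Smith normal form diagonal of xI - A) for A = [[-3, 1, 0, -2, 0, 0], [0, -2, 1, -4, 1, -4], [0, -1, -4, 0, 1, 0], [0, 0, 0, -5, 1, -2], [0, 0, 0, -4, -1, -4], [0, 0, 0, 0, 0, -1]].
(x + 3)^2, (x + 1)(x + 3)^3

The Jordan structure of A has elementary divisors (x + 3)^3, (x + 3)^2, (x + 1). Arranging the block sizes at each eigenvalue in decreasing order and taking row products gives the invariant factors.

Invariant factors (smallest first, each dividing the next): (x + 3)^2, (x + 1)(x + 3)^3.

Check: the last factor (x + 1)(x + 3)^3 is the minimal polynomial, and the product (x + 1)(x + 3)^5 is the characteristic polynomial.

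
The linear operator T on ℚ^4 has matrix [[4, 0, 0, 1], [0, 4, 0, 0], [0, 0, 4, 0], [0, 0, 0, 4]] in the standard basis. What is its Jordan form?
The characteristic polynomial is det(xI - A) = (x - 4)^4, so the eigenvalues are 4 (algebraic multiplicity 4).

For λ = 4: rank(A - 4I) = 1, rank((A - 4I)^2) = 0. The eigenspace has dimension 4 - 1 = 3, so there are 3 Jordan blocks; the rank sequence gives block sizes [2, 1, 1].

Assembling the blocks gives the Jordan form J above.

J = [[4, 1, 0, 0], [0, 4, 0, 0], [0, 0, 4, 0], [0, 0, 0, 4]]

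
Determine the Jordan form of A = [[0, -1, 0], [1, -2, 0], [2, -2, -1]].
The characteristic polynomial is det(xI - A) = (x + 1)^3, so the eigenvalues are -1 (algebraic multiplicity 3).

For λ = -1: rank(A + I) = 1, rank((A + I)^2) = 0. The eigenspace has dimension 3 - 1 = 2, so there are 2 Jordan blocks; the rank sequence gives block sizes [2, 1].

Assembling the blocks gives the Jordan form J above.

J = [[-1, 1, 0], [0, -1, 0], [0, 0, -1]]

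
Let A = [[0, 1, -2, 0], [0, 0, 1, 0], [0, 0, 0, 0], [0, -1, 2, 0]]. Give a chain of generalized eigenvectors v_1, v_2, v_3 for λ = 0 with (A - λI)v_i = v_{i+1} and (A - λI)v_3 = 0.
v_1 = [[2, 0, 1, -1]]^T, v_2 = [[-2, 1, 0, 2]]^T, v_3 = [[1, 0, 0, -1]]^T

We seek v_1 ∈ ker(A^3) \ ker(A^2), then set v_{i+1} = A v_i.

One such chain is v_1 = [[2, 0, 1, -1]]^T, v_2 = [[-2, 1, 0, 2]]^T, v_3 = [[1, 0, 0, -1]]^T. Check: A v_3 = [[0, 0, 0, 0]]^T = 0.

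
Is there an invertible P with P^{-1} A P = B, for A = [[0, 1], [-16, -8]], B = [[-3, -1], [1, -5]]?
Two matrices over a field are similar if and only if they have the same invariant factors.

Both A and B have characteristic polynomial (x + 4)^2 and minimal polynomial (x + 4)^2. Computing further, both have invariant factors (x + 4)^2. Hence A and B are similar.

Yes.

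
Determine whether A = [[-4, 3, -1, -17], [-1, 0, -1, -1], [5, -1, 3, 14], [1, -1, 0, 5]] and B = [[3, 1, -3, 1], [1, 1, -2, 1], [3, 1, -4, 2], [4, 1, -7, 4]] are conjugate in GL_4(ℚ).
Yes.

Two matrices over a field are similar if and only if they have the same invariant factors.

Both A and B have characteristic polynomial (x - 1)^4 and minimal polynomial (x - 1)^2. Computing further, both have invariant factors (x - 1)^2, (x - 1)^2. Hence A and B are similar.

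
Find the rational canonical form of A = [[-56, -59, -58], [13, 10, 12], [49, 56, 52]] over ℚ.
R = [[0, 0, -100], [1, 0, 15], [0, 1, 6]]

The invariant factors of A (the non-unit diagonal entries of the Smith normal form of xI - A over ℚ[x]) are (x - 5)^2(x + 4), each dividing the next. The characteristic polynomial is their product, (x - 5)^2(x + 4).

The rational canonical form is the block-diagonal matrix of companion matrices C(f_i):
R = [[0, 0, -100], [1, 0, 15], [0, 1, 6]].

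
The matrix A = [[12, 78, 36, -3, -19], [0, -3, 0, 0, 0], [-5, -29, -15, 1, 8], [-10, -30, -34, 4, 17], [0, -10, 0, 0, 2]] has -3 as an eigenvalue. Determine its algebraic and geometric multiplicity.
algebraic multiplicity 2, geometric multiplicity 1

The characteristic polynomial is (x - 2)^3(x + 3)^2, so the factor x + 3 appears with exponent 2: the algebraic multiplicity is 2.

rank(A + 3I) = 4, so the eigenspace has dimension 5 - 4 = 1: the geometric multiplicity is 1.

Since 1 < 2, A is not diagonalizable.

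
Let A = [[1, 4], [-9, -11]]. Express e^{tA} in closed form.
e^{tA} = [[(6*t + 1)*e^{-5*t}, 4*t*e^{-5*t}], [-9*t*e^{-5*t}, (1 - 6*t)*e^{-5*t}]]

A has Jordan form J = [[-5, 1], [0, -5]] with A = PJP^{-1}, so e^{tA} = P e^{tJ} P^{-1}.

For a Jordan block J_k(λ), e^{tJ_k(λ)} = e^{λt} · (I + tN + t^2 N^2/2! + ... + t^{k-1} N^{k-1}/(k-1)!) where N is the nilpotent superdiagonal part.

Assembling the blocks and conjugating back gives the entries of e^{tA} as shown above.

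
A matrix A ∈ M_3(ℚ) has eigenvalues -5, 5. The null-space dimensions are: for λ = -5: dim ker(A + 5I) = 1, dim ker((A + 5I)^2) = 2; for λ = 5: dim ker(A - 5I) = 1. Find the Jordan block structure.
Jordan blocks: (-5, 2), (5, 1)

λ = -5: successive nullity increments [1, 1] count blocks of size ≥ k; block sizes are [2].
λ = 5: successive nullity increments [1] count blocks of size ≥ k; block sizes are [1].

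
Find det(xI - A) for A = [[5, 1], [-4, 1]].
xI - A = [[x - 5, -1], [4, x - 1]].

Expanding det(xI - A) along the first row:
det(xI - A) = + (x - 5)·det([[x - 1]]) - (-1)·det([[4]]).

Evaluating gives χ_A(x) = x^2 - 6x + 9 = (x - 3)^2.

χ_A(x) = (x - 3)^2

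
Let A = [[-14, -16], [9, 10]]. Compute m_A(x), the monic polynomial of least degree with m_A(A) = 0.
m_A(x) = (x + 2)^2

The characteristic polynomial factors as (x + 2)^2. The minimal polynomial is ∏(x - λ)^{k_λ} where k_λ is the size of the largest Jordan block at λ.

For λ = -2: rank(A + 2I) = 1, and the largest Jordan block has size 2 (the smallest k with rank((A + 2I)^k) = rank((A + 2I)^(k+1))).

So m_A(x) = (x + 2)^2.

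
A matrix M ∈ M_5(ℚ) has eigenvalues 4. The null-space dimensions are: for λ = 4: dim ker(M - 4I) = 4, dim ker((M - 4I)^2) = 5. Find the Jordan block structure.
Jordan blocks: (4, 2), (4, 1), (4, 1), (4, 1)

λ = 4: successive nullity increments [4, 1] count blocks of size ≥ k; block sizes are [2, 1, 1, 1].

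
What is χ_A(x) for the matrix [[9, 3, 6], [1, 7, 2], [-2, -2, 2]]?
χ_A(x) = (x - 6)^3

xI - A = [[x - 9, -3, -6], [-1, x - 7, -2], [2, 2, x - 2]].

Expanding det(xI - A) along the first row:
det(xI - A) = + (x - 9)·det([[x - 7, -2], [2, x - 2]]) - (-3)·det([[-1, -2], [2, x - 2]]) + (-6)·det([[-1, x - 7], [2, 2]]).

Evaluating gives χ_A(x) = x^3 - 18x^2 + 108x - 216 = (x - 6)^3.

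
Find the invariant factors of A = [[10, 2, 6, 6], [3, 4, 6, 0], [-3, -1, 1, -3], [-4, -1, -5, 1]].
The Jordan structure of A has elementary divisors (x - 4)^2, (x - 4)^2. Arranging the block sizes at each eigenvalue in decreasing order and taking row products gives the invariant factors.

Invariant factors (smallest first, each dividing the next): (x - 4)^2, (x - 4)^2.

Check: the last factor (x - 4)^2 is the minimal polynomial, and the product (x - 4)^4 is the characteristic polynomial.

(x - 4)^2, (x - 4)^2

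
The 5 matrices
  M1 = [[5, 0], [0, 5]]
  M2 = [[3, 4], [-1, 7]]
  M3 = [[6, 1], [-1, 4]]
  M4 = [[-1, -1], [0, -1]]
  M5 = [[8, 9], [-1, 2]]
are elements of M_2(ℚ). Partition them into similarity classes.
Characteristic polynomials: χ_{M1} = (x - 5)^2, χ_{M2} = (x - 5)^2, χ_{M3} = (x - 5)^2, χ_{M4} = (x + 1)^2, χ_{M5} = (x - 5)^2.

{M1}: invariant factors x - 5, x - 5.

{M2, M3, M5}: invariant factors (x - 5)^2.

{M4}: invariant factors (x + 1)^2.

Matrices are similar if and only if their invariant-factor lists agree; the partition into similarity classes is {M1}, {M2, M3, M5}, {M4}.

3 classes: {M1}, {M2, M3, M5}, {M4}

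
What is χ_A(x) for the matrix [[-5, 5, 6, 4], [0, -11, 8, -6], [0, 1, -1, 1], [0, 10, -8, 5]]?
χ_A(x) = (x + 1)^2(x + 5)^2

xI - A = [[x + 5, -5, -6, -4], [0, x + 11, -8, 6], [0, -1, x + 1, -1], [0, -10, 8, x - 5]].

Expanding det(xI - A) along the first row:
det(xI - A) = + (x + 5)·det([[x + 11, -8, 6], [-1, x + 1, -1], [-10, 8, x - 5]]) - (-5)·det([[0, -8, 6], [0, x + 1, -1], [0, 8, x - 5]]) + (-6)·det([[0, x + 11, 6], [0, -1, -1], [0, -10, x - 5]]) - (-4)·det([[0, x + 11, -8], [0, -1, x + 1], [0, -10, 8]]).

Evaluating gives χ_A(x) = x^4 + 12x^3 + 46x^2 + 60x + 25 = (x + 1)^2(x + 5)^2.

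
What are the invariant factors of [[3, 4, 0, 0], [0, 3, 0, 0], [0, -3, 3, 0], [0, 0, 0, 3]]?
x - 3, x - 3, (x - 3)^2

The Jordan structure of A has elementary divisors (x - 3)^2, (x - 3), (x - 3). Arranging the block sizes at each eigenvalue in decreasing order and taking row products gives the invariant factors.

Invariant factors (smallest first, each dividing the next): x - 3, x - 3, (x - 3)^2.

Check: the last factor (x - 3)^2 is the minimal polynomial, and the product (x - 3)^4 is the characteristic polynomial.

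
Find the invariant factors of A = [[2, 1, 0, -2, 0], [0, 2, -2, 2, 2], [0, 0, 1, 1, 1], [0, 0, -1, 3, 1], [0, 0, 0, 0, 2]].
x - 2, (x - 2)^2, (x - 2)^2

The Jordan structure of A has elementary divisors (x - 2)^2, (x - 2)^2, (x - 2). Arranging the block sizes at each eigenvalue in decreasing order and taking row products gives the invariant factors.

Invariant factors (smallest first, each dividing the next): x - 2, (x - 2)^2, (x - 2)^2.

Check: the last factor (x - 2)^2 is the minimal polynomial, and the product (x - 2)^5 is the characteristic polynomial.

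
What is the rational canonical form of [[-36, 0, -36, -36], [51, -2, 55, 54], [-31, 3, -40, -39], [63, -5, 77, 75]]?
The invariant factors of A (the non-unit diagonal entries of the Smith normal form of xI - A over ℚ[x]) are (x + 2)(x + 3)(x^2 - 2x + 6), each dividing the next. The characteristic polynomial is their product, (x + 2)(x + 3)(x^2 - 2x + 6).

The rational canonical form is the block-diagonal matrix of companion matrices C(f_i):
R = [[0, 0, 0, -36], [1, 0, 0, -18], [0, 1, 0, -2], [0, 0, 1, -3]].

Note the characteristic polynomial does not split into linear factors over ℚ, so A has no Jordan form over ℚ; the rational canonical form exists over any field.

R = [[0, 0, 0, -36], [1, 0, 0, -18], [0, 1, 0, -2], [0, 0, 1, -3]]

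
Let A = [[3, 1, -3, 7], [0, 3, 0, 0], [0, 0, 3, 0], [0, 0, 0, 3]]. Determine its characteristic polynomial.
χ_A(x) = (x - 3)^4

xI - A = [[x - 3, -1, 3, -7], [0, x - 3, 0, 0], [0, 0, x - 3, 0], [0, 0, 0, x - 3]].

Expanding det(xI - A) along the first row:
det(xI - A) = + (x - 3)·det([[x - 3, 0, 0], [0, x - 3, 0], [0, 0, x - 3]]) - (-1)·det([[0, 0, 0], [0, x - 3, 0], [0, 0, x - 3]]) + (3)·det([[0, x - 3, 0], [0, 0, 0], [0, 0, x - 3]]) - (-7)·det([[0, x - 3, 0], [0, 0, x - 3], [0, 0, 0]]).

Evaluating gives χ_A(x) = x^4 - 12x^3 + 54x^2 - 108x + 81 = (x - 3)^4.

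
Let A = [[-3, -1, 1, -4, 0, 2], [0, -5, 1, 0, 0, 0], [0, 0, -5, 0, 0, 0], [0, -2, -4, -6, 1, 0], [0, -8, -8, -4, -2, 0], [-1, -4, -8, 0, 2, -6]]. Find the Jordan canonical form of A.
J = [[-5, 1, 0, 0, 0, 0], [0, -5, 1, 0, 0, 0], [0, 0, -5, 0, 0, 0], [0, 0, 0, -4, 1, 0], [0, 0, 0, 0, -4, 0], [0, 0, 0, 0, 0, -4]]

The characteristic polynomial is det(xI - A) = (x + 4)^3(x + 5)^3, so the eigenvalues are -5 (algebraic multiplicity 3), -4 (algebraic multiplicity 3).

For λ = -5: rank(A + 5I) = 5, rank((A + 5I)^2) = 4, rank((A + 5I)^3) = 3. The eigenspace has dimension 6 - 5 = 1, so there is 1 Jordan block; the rank sequence gives block sizes [3].

For λ = -4: rank(A + 4I) = 4, rank((A + 4I)^2) = 3. The eigenspace has dimension 6 - 4 = 2, so there are 2 Jordan blocks; the rank sequence gives block sizes [2, 1].

Assembling the blocks gives the Jordan form J above.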